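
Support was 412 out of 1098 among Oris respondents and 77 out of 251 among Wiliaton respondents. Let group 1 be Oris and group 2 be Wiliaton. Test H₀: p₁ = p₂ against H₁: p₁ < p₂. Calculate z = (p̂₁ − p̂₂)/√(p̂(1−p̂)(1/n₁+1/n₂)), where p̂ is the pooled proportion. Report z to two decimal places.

z = 2.04

p̂₁ = 412/1098 = 0.3752, p̂₂ = 77/251 = 0.3068.
Pooled p̂ = (412+77)/(1098+251) = 489/1349 = 0.3625.
SE = √(p̂(1−p̂)(1/n₁+1/n₂)) = √(0.3625·0.6375·0.00489481) = √(0.00113115) = 0.0336.
z = (0.3752 − 0.3068)/0.0336 = 0.0684/0.0336 = 2.04.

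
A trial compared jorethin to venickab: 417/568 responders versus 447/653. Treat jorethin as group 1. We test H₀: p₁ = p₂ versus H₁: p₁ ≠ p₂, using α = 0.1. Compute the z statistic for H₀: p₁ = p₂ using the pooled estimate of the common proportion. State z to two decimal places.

p̂₁ = 417/568 ≈ 0.7342, p̂₂ = 447/653 ≈ 0.6845.
Pooled p̂ = (417+447)/(568+653) = 864/1221 = 0.7076.
SE = √(0.206895 × 0.00329196) = 0.0261.
z = (0.7342 − 0.6845)/0.0261 = 0.0497/0.0261 = 1.90.
Two-sided p-value ≈ 2·Φ(−1.901) = 0.0573. With α = 0.1, reject H₀.

z = 1.90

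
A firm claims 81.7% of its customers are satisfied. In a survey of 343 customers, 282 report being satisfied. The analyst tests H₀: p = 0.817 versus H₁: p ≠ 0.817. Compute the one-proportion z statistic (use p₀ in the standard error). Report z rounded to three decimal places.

z = 0.247

p̂ = 282/343 = 0.82216.
Under H₀, SE = √(0.817·0.183/343) = √(0.000435892) = 0.02088.
z = (0.82216 − 0.817)/0.02088 = 0.00516/0.02088 = 0.247.
Two-sided p-value ≈ 2·Φ(−0.247) = 0.8049.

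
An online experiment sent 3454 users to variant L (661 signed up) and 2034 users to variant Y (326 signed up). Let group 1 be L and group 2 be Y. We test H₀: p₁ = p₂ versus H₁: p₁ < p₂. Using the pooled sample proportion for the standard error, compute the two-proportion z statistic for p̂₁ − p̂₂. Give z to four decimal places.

z = 2.8970

p̂₁ = 661/3454 = 0.1913723, p̂₂ = 326/2034 = 0.1602753.
Pooled p̂ = (661+326)/(3454+2034) = 987/5488 = 0.1798469.
SE = √(p̂(1−p̂)(1/n₁+1/n₂)) = √(0.1798469·0.8201531·0.000781161) = √(0.000115223) = 0.0107342.
z = (0.1913723 − 0.1602753)/0.0107342 = 0.0310970/0.0107342 = 2.8970.
p-value = P(Z < 2.897) ≈ 0.9981.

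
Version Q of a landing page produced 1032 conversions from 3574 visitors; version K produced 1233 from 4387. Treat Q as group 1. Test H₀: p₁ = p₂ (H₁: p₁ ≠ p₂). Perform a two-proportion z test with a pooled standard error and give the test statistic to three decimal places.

p̂₁ = 1032/3574 = 0.288752, p̂₂ = 1233/4387 = 0.281058.
Pooled p̂ = (1032+1233)/(3574+4387) = 2265/7961 = 0.284512.
SE = √(0.203565 × 0.000507745) = 0.010167.
z = (0.288752 − 0.281058)/0.010167 = 0.007694/0.010167 = 0.757.
p-value = 2·P(Z > 0.757) ≈ 0.4491.

z = 0.757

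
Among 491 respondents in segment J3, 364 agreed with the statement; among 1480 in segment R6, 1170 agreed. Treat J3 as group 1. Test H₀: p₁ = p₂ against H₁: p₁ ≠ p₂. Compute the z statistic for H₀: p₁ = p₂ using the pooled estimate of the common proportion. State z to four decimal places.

p̂₁ = 364/491 ≈ 0.7413442, p̂₂ = 1170/1480 ≈ 0.7905405.
Pooled p̂ = (364+1170)/(491+1480) = 1534/1971 = 0.7782851.
SE = √(0.172557 × 0.00271234) = 0.0216341.
z = (0.7413442 − 0.7905405)/0.0216341 = -0.0491963/0.0216341 = -2.2740.

z = -2.2740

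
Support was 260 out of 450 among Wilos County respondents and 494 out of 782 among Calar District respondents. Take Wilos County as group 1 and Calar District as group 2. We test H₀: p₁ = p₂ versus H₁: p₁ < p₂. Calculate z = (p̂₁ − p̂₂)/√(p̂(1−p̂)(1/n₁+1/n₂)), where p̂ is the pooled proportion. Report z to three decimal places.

p̂₁ = 260/450 ≈ 0.57778, p̂₂ = 494/782 ≈ 0.63171.
Pooled p̂ = (260+494)/(450+782) = 754/1232 = 0.61201.
SE = √(0.237453 × 0.00350099) = 0.02883.
z = (0.57778 − 0.63171)/0.02883 = -0.05393/0.02883 = -1.871.
p-value = P(Z < -1.871) ≈ 0.0307.

z = -1.871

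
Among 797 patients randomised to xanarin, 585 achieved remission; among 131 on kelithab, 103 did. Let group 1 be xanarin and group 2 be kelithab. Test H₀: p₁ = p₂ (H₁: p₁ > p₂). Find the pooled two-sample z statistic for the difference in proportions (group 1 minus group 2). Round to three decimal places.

p̂₁ = 585/797 ≈ 0.73400, p̂₂ = 103/131 ≈ 0.78626.
Pooled p̂ = (585+103)/(797+131) = 688/928 = 0.74138.
SE = √(0.191736 × 0.00888829) = 0.04128.
z = (0.73400 − 0.78626)/0.04128 = -0.05226/0.04128 = -1.266.
p-value = P(Z > -1.266) ≈ 0.8972.

z = -1.266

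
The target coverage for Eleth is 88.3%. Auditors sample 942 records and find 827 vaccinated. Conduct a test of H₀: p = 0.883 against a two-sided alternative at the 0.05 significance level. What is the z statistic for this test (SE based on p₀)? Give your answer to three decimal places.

z = -0.485

p̂ = 827/942 = 0.87792.
Standard error under H₀: √(0.883×0.117/942) = 0.01047.
z = (0.87792 − 0.883)/0.01047 = -0.00508/0.01047 = -0.485.
p-value = 2·P(Z > 0.485) ≈ 0.6276, so at α = 0.05 we fail to reject H₀.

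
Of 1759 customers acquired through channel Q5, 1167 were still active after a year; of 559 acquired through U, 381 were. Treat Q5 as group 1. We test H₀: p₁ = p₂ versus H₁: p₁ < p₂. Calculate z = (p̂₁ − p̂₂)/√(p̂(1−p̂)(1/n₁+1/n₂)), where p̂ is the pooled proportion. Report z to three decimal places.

p̂₁ = 1167/1759 = 0.663445, p̂₂ = 381/559 = 0.681574.
Pooled p̂ = (1167+381)/(1759+559) = 1548/2318 = 0.667817.
SE = √(0.221837 × 0.00235741) = 0.022868.
z = (0.663445 − 0.681574)/0.022868 = -0.018129/0.022868 = -0.793.

z = -0.793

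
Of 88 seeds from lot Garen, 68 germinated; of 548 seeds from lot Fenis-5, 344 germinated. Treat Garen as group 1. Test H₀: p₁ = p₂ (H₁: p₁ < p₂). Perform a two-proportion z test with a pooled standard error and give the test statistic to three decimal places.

z = 2.643

p̂₁ = 68/88 = 0.77273, p̂₂ = 344/548 = 0.62774.
Pooled p̂ = (68+344)/(88+548) = 412/636 = 0.64780.
SE = √(p̂(1−p̂)(1/n₁+1/n₂)) = √(0.64780·0.35220·0.0131885) = √(0.00300902) = 0.05485.
z = (0.77273 − 0.62774)/0.05485 = 0.14499/0.05485 = 2.643.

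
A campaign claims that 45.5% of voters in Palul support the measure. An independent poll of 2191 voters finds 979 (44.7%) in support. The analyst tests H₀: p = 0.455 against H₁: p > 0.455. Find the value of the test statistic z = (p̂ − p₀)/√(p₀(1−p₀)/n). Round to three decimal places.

z = -0.768

p̂ = 979/2191 ≈ 0.44683.
SE = √(p₀(1−p₀)/n) = √(0.24797/2191) = 0.01064.
z = (0.44683 − 0.455)/0.01064 = -0.00817/0.01064 = -0.768.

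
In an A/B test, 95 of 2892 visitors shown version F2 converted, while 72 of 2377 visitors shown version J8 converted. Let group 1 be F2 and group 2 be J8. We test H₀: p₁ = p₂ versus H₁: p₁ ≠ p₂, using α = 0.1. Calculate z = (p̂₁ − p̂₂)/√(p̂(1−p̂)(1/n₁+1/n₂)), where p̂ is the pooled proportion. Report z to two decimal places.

p̂₁ = 95/2892 = 0.03285, p̂₂ = 72/2377 = 0.03029.
Pooled p̂ = (95+72)/(2892+2377) = 167/5269 = 0.03169.
SE = √(0.0306903 × 0.00076648) = 0.00485.
z = (0.03285 − 0.03029)/0.00485 = 0.00256/0.00485 = 0.53.
p-value = 2·P(Z > 0.528) ≈ 0.5978; since p > α = 0.1, fail to reject H₀.

z = 0.53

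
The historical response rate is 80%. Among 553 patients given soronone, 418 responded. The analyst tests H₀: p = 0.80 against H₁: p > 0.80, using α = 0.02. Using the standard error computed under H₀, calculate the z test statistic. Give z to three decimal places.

z = -2.594

p̂ = 418/553 ≈ 0.75588.
Under H₀, SE = √(0.8·0.2/553) = √(0.000289331) = 0.01701.
z = (0.75588 − 0.8)/0.01701 = -0.04412/0.01701 = -2.594.
p-value = P(Z > -2.594) ≈ 0.9953. With α = 0.02, fail to reject H₀.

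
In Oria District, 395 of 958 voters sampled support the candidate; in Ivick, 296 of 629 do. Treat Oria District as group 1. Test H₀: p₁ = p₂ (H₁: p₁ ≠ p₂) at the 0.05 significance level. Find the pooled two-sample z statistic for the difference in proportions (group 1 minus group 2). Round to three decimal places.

p̂₁ = 395/958 ≈ 0.41232, p̂₂ = 296/629 ≈ 0.47059.
Pooled p̂ = (395+296)/(958+629) = 691/1587 = 0.43541.
SE = √(0.245828 × 0.00263367) = 0.02544.
z = (0.41232 − 0.47059)/0.02544 = -0.05827/0.02544 = -2.290.
p-value = 2·P(Z > 2.290) ≈ 0.0220. With α = 0.05, reject H₀.

z = -2.290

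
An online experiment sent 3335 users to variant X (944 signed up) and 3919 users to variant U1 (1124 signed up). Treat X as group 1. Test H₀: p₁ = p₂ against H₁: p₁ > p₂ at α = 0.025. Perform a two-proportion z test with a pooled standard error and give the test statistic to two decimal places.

z = -0.35

p̂₁ = 944/3335 = 0.2831, p̂₂ = 1124/3919 = 0.2868.
Pooled p̂ = (944+1124)/(3335+3919) = 2068/7254 = 0.2851.
SE = √(p̂(1−p̂)(1/n₁+1/n₂)) = √(0.2851·0.7149·0.000555017) = √(0.000113119) = 0.0106.
z = (0.2831 − 0.2868)/0.0106 = -0.0037/0.0106 = -0.35.
p-value = P(Z > -0.353) ≈ 0.6378, so at α = 0.025 we fail to reject H₀.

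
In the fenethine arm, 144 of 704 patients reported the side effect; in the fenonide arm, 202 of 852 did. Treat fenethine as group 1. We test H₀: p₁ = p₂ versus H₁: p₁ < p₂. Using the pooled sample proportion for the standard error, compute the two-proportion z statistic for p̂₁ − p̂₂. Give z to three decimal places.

z = -1.537

p̂₁ = 144/704 ≈ 0.204545, p̂₂ = 202/852 ≈ 0.237089.
Pooled p̂ = (144+202)/(704+852) = 346/1556 = 0.222365.
SE = √(0.172919 × 0.00259416) = 0.021180.
z = (0.204545 − 0.237089)/0.021180 = -0.032544/0.021180 = -1.537.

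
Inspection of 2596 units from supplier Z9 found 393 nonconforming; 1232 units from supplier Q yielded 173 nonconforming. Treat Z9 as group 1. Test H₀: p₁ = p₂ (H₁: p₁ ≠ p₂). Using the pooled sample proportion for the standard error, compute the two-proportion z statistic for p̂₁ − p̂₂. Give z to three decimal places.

p̂₁ = 393/2596 = 0.15139, p̂₂ = 173/1232 = 0.14042.
Pooled p̂ = (393+173)/(2596+1232) = 566/3828 = 0.14786.
SE = √(p̂(1−p̂)(1/n₁+1/n₂)) = √(0.14786·0.85214·0.0011969) = √(0.000150804) = 0.01228.
z = (0.15139 − 0.14042)/0.01228 = 0.01097/0.01228 = 0.893.
Two-sided p-value ≈ 2·Φ(−0.893) = 0.3719.

z = 0.893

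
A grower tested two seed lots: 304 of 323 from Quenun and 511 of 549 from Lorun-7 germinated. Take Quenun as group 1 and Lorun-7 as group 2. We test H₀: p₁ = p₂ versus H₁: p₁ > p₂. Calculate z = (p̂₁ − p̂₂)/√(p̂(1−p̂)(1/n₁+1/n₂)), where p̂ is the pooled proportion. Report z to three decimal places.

z = 0.600

p̂₁ = 304/323 = 0.94118, p̂₂ = 511/549 = 0.93078.
Pooled p̂ = (304+511)/(323+549) = 815/872 = 0.93463.
SE = √(p̂(1−p̂)(1/n₁+1/n₂)) = √(0.93463·0.06537·0.00491747) = √(0.000300428) = 0.01733.
z = (0.94118 − 0.93078)/0.01733 = 0.01040/0.01733 = 0.600.
p-value = P(Z > 0.600) ≈ 0.2744.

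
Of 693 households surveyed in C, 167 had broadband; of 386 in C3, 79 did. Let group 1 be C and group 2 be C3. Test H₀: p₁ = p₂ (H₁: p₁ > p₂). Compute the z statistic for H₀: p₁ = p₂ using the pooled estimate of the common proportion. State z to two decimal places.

z = 1.36

p̂₁ = 167/693 = 0.2410, p̂₂ = 79/386 = 0.2047.
Pooled p̂ = (167+79)/(693+386) = 246/1079 = 0.2280.
SE = √(p̂(1−p̂)(1/n₁+1/n₂)) = √(0.2280·0.7720·0.00403368) = √(0.000709967) = 0.0266.
z = (0.2410 − 0.2047)/0.0266 = 0.0363/0.0266 = 1.36.
p-value = P(Z > 1.363) ≈ 0.0864.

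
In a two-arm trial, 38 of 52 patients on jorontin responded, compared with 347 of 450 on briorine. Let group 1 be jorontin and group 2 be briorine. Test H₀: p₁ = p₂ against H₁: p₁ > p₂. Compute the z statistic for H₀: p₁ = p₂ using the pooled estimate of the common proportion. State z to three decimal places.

p̂₁ = 38/52 = 0.73077, p̂₂ = 347/450 = 0.77111.
Pooled p̂ = (38+347)/(52+450) = 385/502 = 0.76693.
SE = √(p̂(1−p̂)(1/n₁+1/n₂)) = √(0.76693·0.23307·0.021453) = √(0.00383466) = 0.06192.
z = (0.73077 − 0.77111)/0.06192 = -0.04034/0.06192 = -0.651.

z = -0.651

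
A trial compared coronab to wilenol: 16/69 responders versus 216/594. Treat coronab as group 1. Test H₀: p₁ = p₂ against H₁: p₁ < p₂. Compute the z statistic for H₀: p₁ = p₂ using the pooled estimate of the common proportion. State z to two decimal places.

p̂₁ = 16/69 ≈ 0.2319, p̂₂ = 216/594 ≈ 0.3636.
Pooled p̂ = (16+216)/(69+594) = 232/663 = 0.3499.
SE = √(0.227477 × 0.0161763) = 0.0607.
z = (0.2319 − 0.3636)/0.0607 = -0.1317/0.0607 = -2.17.
p-value = P(Z < -2.172) ≈ 0.0149.

z = -2.17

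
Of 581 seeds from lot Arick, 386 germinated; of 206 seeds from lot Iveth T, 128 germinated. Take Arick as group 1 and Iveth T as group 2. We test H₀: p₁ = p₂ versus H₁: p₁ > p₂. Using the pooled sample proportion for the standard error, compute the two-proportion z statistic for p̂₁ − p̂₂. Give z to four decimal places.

z = 1.1144

p̂₁ = 386/581 ≈ 0.664372, p̂₂ = 128/206 ≈ 0.621359.
Pooled p̂ = (386+128)/(581+206) = 514/787 = 0.653113.
SE = √(0.226556 × 0.00657554) = 0.038597.
z = (0.664372 − 0.621359)/0.038597 = 0.043013/0.038597 = 1.1144.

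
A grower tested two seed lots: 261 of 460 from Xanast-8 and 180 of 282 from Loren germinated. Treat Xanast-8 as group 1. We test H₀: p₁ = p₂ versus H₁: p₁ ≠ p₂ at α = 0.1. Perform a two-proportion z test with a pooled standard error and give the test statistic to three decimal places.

z = -1.909

p̂₁ = 261/460 = 0.56739, p̂₂ = 180/282 = 0.63830.
Pooled p̂ = (261+180)/(460+282) = 441/742 = 0.59434.
SE = √(p̂(1−p̂)(1/n₁+1/n₂)) = √(0.59434·0.40566·0.00572001) = √(0.0013791) = 0.03714.
z = (0.56739 − 0.63830)/0.03714 = -0.07091/0.03714 = -1.909.
Two-sided p-value ≈ 2·Φ(−1.909) = 0.0562. With α = 0.1, reject H₀.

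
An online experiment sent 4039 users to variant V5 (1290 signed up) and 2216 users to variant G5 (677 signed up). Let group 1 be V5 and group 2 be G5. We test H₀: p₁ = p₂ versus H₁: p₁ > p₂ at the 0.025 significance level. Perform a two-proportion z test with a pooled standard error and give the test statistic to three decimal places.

p̂₁ = 1290/4039 ≈ 0.31939, p̂₂ = 677/2216 ≈ 0.30551.
Pooled p̂ = (1290+677)/(4039+2216) = 1967/6255 = 0.31447.
SE = √(0.215578 × 0.00069885) = 0.01227.
z = (0.31939 − 0.30551)/0.01227 = 0.01388/0.01227 = 1.131.
p-value = P(Z > 1.131) ≈ 0.1291; since p > α = 0.025, fail to reject H₀.

z = 1.131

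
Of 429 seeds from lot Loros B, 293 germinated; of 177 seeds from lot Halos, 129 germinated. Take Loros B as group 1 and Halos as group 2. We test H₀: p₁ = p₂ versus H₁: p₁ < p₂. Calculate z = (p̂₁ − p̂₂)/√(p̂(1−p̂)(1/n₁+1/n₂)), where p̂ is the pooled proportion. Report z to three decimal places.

p̂₁ = 293/429 = 0.68298, p̂₂ = 129/177 = 0.72881.
Pooled p̂ = (293+129)/(429+177) = 422/606 = 0.69637.
SE = √(0.211439 × 0.00798072) = 0.04108.
z = (0.68298 − 0.72881)/0.04108 = -0.04583/0.04108 = -1.116.

z = -1.116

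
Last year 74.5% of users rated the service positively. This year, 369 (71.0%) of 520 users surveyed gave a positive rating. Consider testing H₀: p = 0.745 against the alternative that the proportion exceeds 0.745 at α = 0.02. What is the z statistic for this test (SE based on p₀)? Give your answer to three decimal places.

p̂ = 369/520 = 0.70962.
SE = √(p₀(1−p₀)/n) = √(0.18998/520) = 0.01911.
z = (0.70962 − 0.745)/0.01911 = -0.03538/0.01911 = -1.851.
p-value = P(Z > -1.851) ≈ 0.9679; since p > α = 0.02, fail to reject H₀.

z = -1.851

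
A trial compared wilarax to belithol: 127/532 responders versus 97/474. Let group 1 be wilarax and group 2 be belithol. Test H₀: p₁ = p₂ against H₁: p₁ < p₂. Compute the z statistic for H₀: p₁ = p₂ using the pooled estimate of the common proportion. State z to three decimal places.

p̂₁ = 127/532 ≈ 0.23872, p̂₂ = 97/474 ≈ 0.20464.
Pooled p̂ = (127+97)/(532+474) = 224/1006 = 0.22266.
SE = √(p̂(1−p̂)(1/n₁+1/n₂)) = √(0.22266·0.77734·0.0039894) = √(0.000690505) = 0.02628.
z = (0.23872 − 0.20464)/0.02628 = 0.03408/0.02628 = 1.297.

z = 1.297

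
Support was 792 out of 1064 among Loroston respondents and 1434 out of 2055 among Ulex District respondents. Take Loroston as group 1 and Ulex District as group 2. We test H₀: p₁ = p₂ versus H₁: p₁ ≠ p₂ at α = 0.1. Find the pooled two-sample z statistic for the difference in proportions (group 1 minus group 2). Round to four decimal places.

z = 2.7266

p̂₁ = 792/1064 ≈ 0.744361, p̂₂ = 1434/2055 ≈ 0.697810.
Pooled p̂ = (792+1434)/(1064+2055) = 2226/3119 = 0.713690.
SE = √(p̂(1−p̂)(1/n₁+1/n₂)) = √(0.713690·0.286310·0.00142647) = √(0.000291479) = 0.017073.
z = (0.744361 − 0.697810)/0.017073 = 0.046551/0.017073 = 2.7266.
Two-sided p-value ≈ 2·Φ(−2.727) = 0.0064, so at α = 0.1 we reject H₀.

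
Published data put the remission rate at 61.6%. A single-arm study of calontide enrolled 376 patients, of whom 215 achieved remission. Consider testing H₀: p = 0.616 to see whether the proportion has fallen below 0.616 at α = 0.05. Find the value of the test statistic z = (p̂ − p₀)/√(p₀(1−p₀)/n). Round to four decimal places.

p̂ = 215/376 ≈ 0.571809.
Under H₀, SE = √(0.616·0.384/376) = √(0.000629106) = 0.025082.
z = (0.571809 − 0.616)/0.025082 = -0.044191/0.025082 = -1.7619.
p-value = P(Z < -1.762) ≈ 0.0390. With α = 0.05, reject H₀.

z = -1.7619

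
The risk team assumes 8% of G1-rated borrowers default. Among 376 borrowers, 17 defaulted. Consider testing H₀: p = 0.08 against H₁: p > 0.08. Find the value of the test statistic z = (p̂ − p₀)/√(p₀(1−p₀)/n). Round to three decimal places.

p̂ = 17/376 = 0.045213.
SE = √(p₀(1−p₀)/n) = √(0.0736/376) = 0.013991.
z = (0.045213 − 0.08)/0.013991 = -0.034787/0.013991 = -2.486.
p-value = P(Z > -2.486) ≈ 0.9935.

z = -2.486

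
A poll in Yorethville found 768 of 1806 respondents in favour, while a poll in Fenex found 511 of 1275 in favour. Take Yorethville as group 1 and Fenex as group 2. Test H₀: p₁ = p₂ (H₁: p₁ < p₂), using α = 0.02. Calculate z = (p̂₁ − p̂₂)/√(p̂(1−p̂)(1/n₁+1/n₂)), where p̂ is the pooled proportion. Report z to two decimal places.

z = 1.36

p̂₁ = 768/1806 ≈ 0.4252, p̂₂ = 511/1275 ≈ 0.4008.
Pooled p̂ = (768+511)/(1806+1275) = 1279/3081 = 0.4151.
SE = √(p̂(1−p̂)(1/n₁+1/n₂)) = √(0.4151·0.5849·0.00133802) = √(0.000324867) = 0.0180.
z = (0.4252 − 0.4008)/0.0180 = 0.0244/0.0180 = 1.36.
p-value = P(Z < 1.357) ≈ 0.9127, so at α = 0.02 we fail to reject H₀.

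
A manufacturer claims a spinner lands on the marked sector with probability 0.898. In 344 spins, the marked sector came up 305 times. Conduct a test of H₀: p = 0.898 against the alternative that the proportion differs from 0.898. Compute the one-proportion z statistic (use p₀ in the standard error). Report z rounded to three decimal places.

z = -0.697

p̂ = 305/344 = 0.88663.
Under H₀, SE = √(0.898·0.102/344) = √(0.000266267) = 0.01632.
z = (0.88663 − 0.898)/0.01632 = -0.01137/0.01632 = -0.697.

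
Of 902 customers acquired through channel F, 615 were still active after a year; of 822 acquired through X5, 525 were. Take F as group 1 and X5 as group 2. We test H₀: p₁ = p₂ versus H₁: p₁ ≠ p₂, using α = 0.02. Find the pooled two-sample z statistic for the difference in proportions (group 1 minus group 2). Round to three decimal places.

p̂₁ = 615/902 ≈ 0.68182, p̂₂ = 525/822 ≈ 0.63869.
Pooled p̂ = (615+525)/(902+822) = 1140/1724 = 0.66125.
SE = √(0.223998 × 0.00232519) = 0.02282.
z = (0.68182 − 0.63869)/0.02282 = 0.04313/0.02282 = 1.890.
p-value = 2·P(Z > 1.890) ≈ 0.0588; since p > α = 0.02, fail to reject H₀.

z = 1.890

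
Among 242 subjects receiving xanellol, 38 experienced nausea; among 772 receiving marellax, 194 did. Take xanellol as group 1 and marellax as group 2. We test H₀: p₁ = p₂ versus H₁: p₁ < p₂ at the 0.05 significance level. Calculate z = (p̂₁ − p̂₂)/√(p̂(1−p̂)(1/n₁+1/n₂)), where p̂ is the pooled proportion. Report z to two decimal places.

z = -3.05

p̂₁ = 38/242 ≈ 0.1570, p̂₂ = 194/772 ≈ 0.2513.
Pooled p̂ = (38+194)/(242+772) = 232/1014 = 0.2288.
SE = √(0.176449 × 0.00542757) = 0.0309.
z = (0.1570 − 0.2513)/0.0309 = -0.0943/0.0309 = -3.05.
p-value = P(Z < -3.046) ≈ 0.0012; since p < α = 0.05, reject H₀.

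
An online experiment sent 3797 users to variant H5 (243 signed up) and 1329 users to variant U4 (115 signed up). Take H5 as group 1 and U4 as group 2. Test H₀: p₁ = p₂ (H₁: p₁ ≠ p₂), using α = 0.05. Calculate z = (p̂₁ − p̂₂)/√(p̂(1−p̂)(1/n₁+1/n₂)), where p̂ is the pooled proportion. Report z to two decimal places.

p̂₁ = 243/3797 ≈ 0.06400, p̂₂ = 115/1329 ≈ 0.08653.
Pooled p̂ = (243+115)/(3797+1329) = 358/5126 = 0.06984.
SE = √(0.0649624 × 0.00101581) = 0.00812.
z = (0.06400 − 0.08653)/0.00812 = -0.02253/0.00812 = -2.77.
Two-sided p-value ≈ 2·Φ(−2.774) = 0.0055; since p < α = 0.05, reject H₀.

z = -2.77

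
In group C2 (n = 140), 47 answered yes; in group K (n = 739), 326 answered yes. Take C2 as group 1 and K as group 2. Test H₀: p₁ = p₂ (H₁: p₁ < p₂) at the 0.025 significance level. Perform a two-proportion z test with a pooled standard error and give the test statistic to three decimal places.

z = -2.314

p̂₁ = 47/140 ≈ 0.33571, p̂₂ = 326/739 ≈ 0.44114.
Pooled p̂ = (47+326)/(140+739) = 373/879 = 0.42435.
SE = √(p̂(1−p̂)(1/n₁+1/n₂)) = √(0.42435·0.57565·0.00849604) = √(0.00207538) = 0.04556.
z = (0.33571 − 0.44114)/0.04556 = -0.10543/0.04556 = -2.314.
p-value = P(Z < -2.314) ≈ 0.0103. With α = 0.025, reject H₀.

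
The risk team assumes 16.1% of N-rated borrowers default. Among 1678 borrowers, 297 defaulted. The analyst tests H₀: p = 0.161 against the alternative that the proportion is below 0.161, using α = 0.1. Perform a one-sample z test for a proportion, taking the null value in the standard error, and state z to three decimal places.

p̂ = 297/1678 ≈ 0.176996.
Under H₀, SE = √(0.161·0.839/1678) = √(8.05e-05) = 0.008972.
z = (0.176996 − 0.161)/0.008972 = 0.015996/0.008972 = 1.783.
p-value = P(Z < 1.783) ≈ 0.9627; since p > α = 0.1, fail to reject H₀.

z = 1.783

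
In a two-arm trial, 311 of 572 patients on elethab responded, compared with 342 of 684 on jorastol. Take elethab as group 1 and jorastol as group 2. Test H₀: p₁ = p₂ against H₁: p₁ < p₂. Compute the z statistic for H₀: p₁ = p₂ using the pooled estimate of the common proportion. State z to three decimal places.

z = 1.544

p̂₁ = 311/572 = 0.54371, p̂₂ = 342/684 = 0.50000.
Pooled p̂ = (311+342)/(572+684) = 653/1256 = 0.51990.
SE = √(0.249604 × 0.00321024) = 0.02831.
z = (0.54371 − 0.50000)/0.02831 = 0.04371/0.02831 = 1.544.
p-value = P(Z < 1.544) ≈ 0.9387.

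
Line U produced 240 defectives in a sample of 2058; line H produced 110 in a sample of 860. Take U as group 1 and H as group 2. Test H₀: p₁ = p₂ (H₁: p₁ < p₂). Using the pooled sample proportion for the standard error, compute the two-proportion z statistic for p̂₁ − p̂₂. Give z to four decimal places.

z = -0.8557

p̂₁ = 240/2058 ≈ 0.116618, p̂₂ = 110/860 ≈ 0.127907.
Pooled p̂ = (240+110)/(2058+860) = 350/2918 = 0.119945.
SE = √(0.105558 × 0.0016487) = 0.013192.
z = (0.116618 − 0.127907)/0.013192 = -0.011289/0.013192 = -0.8557.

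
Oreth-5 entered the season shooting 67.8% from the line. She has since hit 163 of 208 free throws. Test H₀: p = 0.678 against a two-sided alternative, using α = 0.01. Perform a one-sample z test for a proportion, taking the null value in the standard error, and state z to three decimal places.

z = 3.261

p̂ = 163/208 = 0.78365.
Standard error under H₀: √(0.678×0.322/208) = 0.03240.
z = (0.78365 − 0.678)/0.03240 = 0.10565/0.03240 = 3.261.
p-value = 2·P(Z > 3.261) ≈ 0.0011, so at α = 0.01 we reject H₀.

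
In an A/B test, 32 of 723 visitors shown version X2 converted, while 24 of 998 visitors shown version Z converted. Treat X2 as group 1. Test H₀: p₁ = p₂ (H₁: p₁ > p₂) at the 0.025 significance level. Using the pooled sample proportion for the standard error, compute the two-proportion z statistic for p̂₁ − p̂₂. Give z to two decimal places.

z = 2.33

p̂₁ = 32/723 ≈ 0.0443, p̂₂ = 24/998 ≈ 0.0240.
Pooled p̂ = (32+24)/(723+998) = 56/1721 = 0.0325.
SE = √(p̂(1−p̂)(1/n₁+1/n₂)) = √(0.0325·0.9675·0.00238513) = √(7.50849e-05) = 0.0087.
z = (0.0443 − 0.0240)/0.0087 = 0.0203/0.0087 = 2.33.
p-value = P(Z > 2.333) ≈ 0.0098, so at α = 0.025 we reject H₀.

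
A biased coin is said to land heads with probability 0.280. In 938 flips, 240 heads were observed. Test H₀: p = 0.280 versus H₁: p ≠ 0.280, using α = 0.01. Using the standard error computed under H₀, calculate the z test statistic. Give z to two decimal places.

p̂ = 240/938 ≈ 0.25586.
Under H₀, SE = √(0.28·0.72/938) = √(0.000214925) = 0.01466.
z = (0.25586 − 0.28)/0.01466 = -0.02414/0.01466 = -1.65.
p-value = 2·P(Z > 1.646) ≈ 0.0997; since p > α = 0.01, fail to reject H₀.

z = -1.65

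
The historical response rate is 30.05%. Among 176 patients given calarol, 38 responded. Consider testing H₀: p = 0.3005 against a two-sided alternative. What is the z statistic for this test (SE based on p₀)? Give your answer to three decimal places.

z = -2.448

p̂ = 38/176 = 0.21591.
SE = √(p₀(1−p₀)/n) = √(0.2102/176) = 0.03456.
z = (0.21591 − 0.3005)/0.03456 = -0.08459/0.03456 = -2.448.
Two-sided p-value ≈ 2·Φ(−2.448) = 0.0144.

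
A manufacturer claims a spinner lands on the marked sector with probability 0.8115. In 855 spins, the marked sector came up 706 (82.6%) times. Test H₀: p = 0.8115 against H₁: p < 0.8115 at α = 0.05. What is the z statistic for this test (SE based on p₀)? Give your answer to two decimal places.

p̂ = 706/855 ≈ 0.8257.
Standard error under H₀: √(0.8115×0.1885/855) = 0.0134.
z = (0.8257 − 0.8115)/0.0134 = 0.0142/0.0134 = 1.06.
p-value = P(Z < 1.064) ≈ 0.8563. With α = 0.05, fail to reject H₀.

z = 1.06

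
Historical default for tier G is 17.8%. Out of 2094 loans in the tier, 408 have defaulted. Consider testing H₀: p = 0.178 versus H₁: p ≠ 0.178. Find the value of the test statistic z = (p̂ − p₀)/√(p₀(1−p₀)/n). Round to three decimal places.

z = 2.015

p̂ = 408/2094 ≈ 0.194842.
SE = √(p₀(1−p₀)/n) = √(0.14632/2094) = 0.008359.
z = (0.194842 − 0.178)/0.008359 = 0.016842/0.008359 = 2.015.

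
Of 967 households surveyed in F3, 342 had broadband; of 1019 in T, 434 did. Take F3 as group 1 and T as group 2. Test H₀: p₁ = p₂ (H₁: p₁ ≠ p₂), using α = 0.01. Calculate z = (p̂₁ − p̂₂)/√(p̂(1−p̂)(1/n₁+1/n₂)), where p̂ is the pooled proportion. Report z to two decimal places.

z = -3.30

p̂₁ = 342/967 = 0.3537, p̂₂ = 434/1019 = 0.4259.
Pooled p̂ = (342+434)/(967+1019) = 776/1986 = 0.3907.
SE = √(0.238061 × 0.00201548) = 0.0219.
z = (0.3537 − 0.4259)/0.0219 = -0.0722/0.0219 = -3.30.
p-value = 2·P(Z > 3.298) ≈ 0.0010. With α = 0.01, reject H₀.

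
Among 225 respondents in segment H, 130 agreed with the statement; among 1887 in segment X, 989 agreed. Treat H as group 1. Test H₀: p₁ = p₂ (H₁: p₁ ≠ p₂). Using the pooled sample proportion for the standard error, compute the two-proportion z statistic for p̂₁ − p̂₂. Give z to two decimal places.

z = 1.52

p̂₁ = 130/225 ≈ 0.57778, p̂₂ = 989/1887 ≈ 0.52411.
Pooled p̂ = (130+989)/(225+1887) = 1119/2112 = 0.52983.
SE = √(0.24911 × 0.00497439) = 0.03520.
z = (0.57778 − 0.52411)/0.03520 = 0.05367/0.03520 = 1.52.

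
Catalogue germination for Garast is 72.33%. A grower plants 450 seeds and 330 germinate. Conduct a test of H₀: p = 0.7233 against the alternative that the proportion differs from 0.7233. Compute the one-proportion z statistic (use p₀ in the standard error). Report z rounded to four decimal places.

z = 0.4758

p̂ = 330/450 ≈ 0.7333333.
SE = √(p₀(1−p₀)/n) = √(0.20014/450) = 0.0210891.
z = (0.7333333 − 0.7233)/0.0210891 = 0.0100333/0.0210891 = 0.4758.
p-value = 2·P(Z > 0.476) ≈ 0.6342.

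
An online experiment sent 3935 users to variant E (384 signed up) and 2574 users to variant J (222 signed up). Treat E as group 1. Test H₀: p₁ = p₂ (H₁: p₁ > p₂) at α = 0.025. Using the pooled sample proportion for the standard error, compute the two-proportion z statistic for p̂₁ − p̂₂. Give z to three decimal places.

p̂₁ = 384/3935 ≈ 0.09759, p̂₂ = 222/2574 ≈ 0.08625.
Pooled p̂ = (384+222)/(3935+2574) = 606/6509 = 0.09310.
SE = √(p̂(1−p̂)(1/n₁+1/n₂)) = √(0.09310·0.90690·0.00064263) = √(5.42598e-05) = 0.00737.
z = (0.09759 − 0.08625)/0.00737 = 0.01134/0.00737 = 1.539.
p-value = P(Z > 1.539) ≈ 0.0619; since p > α = 0.025, fail to reject H₀.

z = 1.539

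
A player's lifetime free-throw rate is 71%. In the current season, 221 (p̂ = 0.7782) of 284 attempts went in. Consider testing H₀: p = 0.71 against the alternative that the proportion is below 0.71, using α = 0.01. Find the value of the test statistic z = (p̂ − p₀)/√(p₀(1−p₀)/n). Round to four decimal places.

p̂ = 221/284 ≈ 0.778169.
Standard error under H₀: √(0.71×0.29/284) = 0.026926.
z = (0.778169 − 0.71)/0.026926 = 0.068169/0.026926 = 2.5317.
p-value = P(Z < 2.532) ≈ 0.9943; since p > α = 0.01, fail to reject H₀.

z = 2.5317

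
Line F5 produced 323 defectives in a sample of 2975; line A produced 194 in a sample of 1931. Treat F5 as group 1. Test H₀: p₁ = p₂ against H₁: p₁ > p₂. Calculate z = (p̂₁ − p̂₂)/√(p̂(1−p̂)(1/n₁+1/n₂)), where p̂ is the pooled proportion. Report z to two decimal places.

p̂₁ = 323/2975 ≈ 0.1086, p̂₂ = 194/1931 ≈ 0.1005.
Pooled p̂ = (323+194)/(2975+1931) = 517/4906 = 0.1054.
SE = √(0.094276 × 0.000854001) = 0.0090.
z = (0.1086 − 0.1005)/0.0090 = 0.0081/0.0090 = 0.90.
p-value = P(Z > 0.903) ≈ 0.1832.

z = 0.90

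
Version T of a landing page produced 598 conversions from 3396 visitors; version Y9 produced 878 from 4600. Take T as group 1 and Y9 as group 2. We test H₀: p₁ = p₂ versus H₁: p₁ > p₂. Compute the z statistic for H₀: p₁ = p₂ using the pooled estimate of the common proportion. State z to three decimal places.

p̂₁ = 598/3396 = 0.176090, p̂₂ = 878/4600 = 0.190870.
Pooled p̂ = (598+878)/(3396+4600) = 1476/7996 = 0.184592.
SE = √(p̂(1−p̂)(1/n₁+1/n₂)) = √(0.184592·0.815408·0.000511855) = √(7.70434e-05) = 0.008777.
z = (0.176090 − 0.190870)/0.008777 = -0.014780/0.008777 = -1.684.
p-value = P(Z > -1.684) ≈ 0.9539.

z = -1.684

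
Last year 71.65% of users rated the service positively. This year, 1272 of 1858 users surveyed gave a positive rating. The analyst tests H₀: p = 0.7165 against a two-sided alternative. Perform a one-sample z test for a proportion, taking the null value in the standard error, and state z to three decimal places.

z = -3.050

p̂ = 1272/1858 = 0.684607.
Under H₀, SE = √(0.7165·0.2835/1858) = √(0.000109326) = 0.010456.
z = (0.684607 − 0.7165)/0.010456 = -0.031893/0.010456 = -3.050.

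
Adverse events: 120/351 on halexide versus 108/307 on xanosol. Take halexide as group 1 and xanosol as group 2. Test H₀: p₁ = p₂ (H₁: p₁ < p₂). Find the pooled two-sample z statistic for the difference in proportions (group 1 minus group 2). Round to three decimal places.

p̂₁ = 120/351 = 0.34188, p̂₂ = 108/307 = 0.35179.
Pooled p̂ = (120+108)/(351+307) = 228/658 = 0.34650.
SE = √(0.226439 × 0.00610633) = 0.03718.
z = (0.34188 − 0.35179)/0.03718 = -0.00991/0.03718 = -0.267.

z = -0.267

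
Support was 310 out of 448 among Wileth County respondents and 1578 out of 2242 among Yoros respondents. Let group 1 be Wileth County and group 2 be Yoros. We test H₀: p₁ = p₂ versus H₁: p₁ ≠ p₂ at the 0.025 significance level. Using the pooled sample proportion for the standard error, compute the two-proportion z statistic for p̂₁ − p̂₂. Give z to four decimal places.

z = -0.5015

p̂₁ = 310/448 ≈ 0.691964, p̂₂ = 1578/2242 ≈ 0.703836.
Pooled p̂ = (310+1578)/(448+2242) = 1888/2690 = 0.701859.
SE = √(p̂(1−p̂)(1/n₁+1/n₂)) = √(0.701859·0.298141·0.00267817) = √(0.000560416) = 0.023673.
z = (0.691964 − 0.703836)/0.023673 = -0.011872/0.023673 = -0.5015.
p-value = 2·P(Z > 0.501) ≈ 0.6160; since p > α = 0.025, fail to reject H₀.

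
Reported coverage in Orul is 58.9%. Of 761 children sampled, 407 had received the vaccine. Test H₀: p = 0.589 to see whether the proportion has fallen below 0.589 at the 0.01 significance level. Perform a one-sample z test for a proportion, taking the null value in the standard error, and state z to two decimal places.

p̂ = 407/761 = 0.5348.
Under H₀, SE = √(0.589·0.411/761) = √(0.000318106) = 0.0178.
z = (0.5348 − 0.589)/0.0178 = -0.0542/0.0178 = -3.04.
p-value = P(Z < -3.038) ≈ 0.0012, so at α = 0.01 we reject H₀.

z = -3.04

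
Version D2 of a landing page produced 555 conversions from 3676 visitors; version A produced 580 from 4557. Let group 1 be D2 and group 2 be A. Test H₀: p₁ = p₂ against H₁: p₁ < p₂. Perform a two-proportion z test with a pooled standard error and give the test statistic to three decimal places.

z = 3.101

p̂₁ = 555/3676 ≈ 0.150979, p̂₂ = 580/4557 ≈ 0.127277.
Pooled p̂ = (555+580)/(3676+4557) = 1135/8233 = 0.137860.
SE = √(0.118854 × 0.000491477) = 0.007643.
z = (0.150979 − 0.127277)/0.007643 = 0.023702/0.007643 = 3.101.
p-value = P(Z < 3.101) ≈ 0.9990.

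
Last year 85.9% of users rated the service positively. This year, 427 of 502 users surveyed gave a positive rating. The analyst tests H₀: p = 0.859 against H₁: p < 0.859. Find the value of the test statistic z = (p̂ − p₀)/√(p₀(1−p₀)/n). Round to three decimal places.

p̂ = 427/502 = 0.85060.
SE = √(p₀(1−p₀)/n) = √(0.12112/502) = 0.01553.
z = (0.85060 − 0.859)/0.01553 = -0.00840/0.01553 = -0.541.
p-value = P(Z < -0.541) ≈ 0.2943.

z = -0.541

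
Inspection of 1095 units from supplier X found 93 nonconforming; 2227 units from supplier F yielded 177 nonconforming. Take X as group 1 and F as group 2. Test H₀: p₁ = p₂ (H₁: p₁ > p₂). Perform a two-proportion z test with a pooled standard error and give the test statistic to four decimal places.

p̂₁ = 93/1095 ≈ 0.0849315, p̂₂ = 177/2227 ≈ 0.0794791.
Pooled p̂ = (93+177)/(1095+2227) = 270/3322 = 0.0812763.
SE = √(p̂(1−p̂)(1/n₁+1/n₂)) = √(0.0812763·0.9187237·0.00136228) = √(0.000101722) = 0.0100857.
z = (0.0849315 − 0.0794791)/0.0100857 = 0.0054524/0.0100857 = 0.5406.

z = 0.5406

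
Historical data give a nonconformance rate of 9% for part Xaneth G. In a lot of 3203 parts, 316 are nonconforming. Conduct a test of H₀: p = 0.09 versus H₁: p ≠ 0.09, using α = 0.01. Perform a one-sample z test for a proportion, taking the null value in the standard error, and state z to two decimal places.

p̂ = 316/3203 = 0.0987.
Under H₀, SE = √(0.09·0.91/3203) = √(2.55698e-05) = 0.0051.
z = (0.0987 − 0.09)/0.0051 = 0.0087/0.0051 = 1.71.
p-value = 2·P(Z > 1.712) ≈ 0.0869, so at α = 0.01 we fail to reject H₀.

z = 1.71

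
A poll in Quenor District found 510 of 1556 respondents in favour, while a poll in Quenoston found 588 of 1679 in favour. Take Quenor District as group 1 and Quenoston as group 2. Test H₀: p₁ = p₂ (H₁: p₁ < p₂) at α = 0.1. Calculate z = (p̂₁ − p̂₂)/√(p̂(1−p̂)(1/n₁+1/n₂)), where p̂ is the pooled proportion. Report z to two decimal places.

z = -1.35

p̂₁ = 510/1556 = 0.32776, p̂₂ = 588/1679 = 0.35021.
Pooled p̂ = (510+588)/(1556+1679) = 1098/3235 = 0.33941.
SE = √(0.224212 × 0.00123827) = 0.01666.
z = (0.32776 − 0.35021)/0.01666 = -0.02245/0.01666 = -1.35.
p-value = P(Z < -1.347) ≈ 0.0890, so at α = 0.1 we reject H₀.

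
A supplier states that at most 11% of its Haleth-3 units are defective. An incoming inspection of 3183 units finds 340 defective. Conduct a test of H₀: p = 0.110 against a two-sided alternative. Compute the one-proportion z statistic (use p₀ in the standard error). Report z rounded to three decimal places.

p̂ = 340/3183 ≈ 0.106817.
Standard error under H₀: √(0.11×0.89/3183) = 0.005546.
z = (0.106817 − 0.11)/0.005546 = -0.003183/0.005546 = -0.574.

z = -0.574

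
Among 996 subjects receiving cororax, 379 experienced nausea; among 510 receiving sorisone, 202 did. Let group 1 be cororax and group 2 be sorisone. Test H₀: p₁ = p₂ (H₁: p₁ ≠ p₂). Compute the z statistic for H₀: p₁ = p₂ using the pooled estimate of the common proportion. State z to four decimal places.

p̂₁ = 379/996 = 0.380522, p̂₂ = 202/510 = 0.396078.
Pooled p̂ = (379+202)/(996+510) = 581/1506 = 0.385790.
SE = √(0.236956 × 0.0029648) = 0.026505.
z = (0.380522 − 0.396078)/0.026505 = -0.015556/0.026505 = -0.5869.

z = -0.5869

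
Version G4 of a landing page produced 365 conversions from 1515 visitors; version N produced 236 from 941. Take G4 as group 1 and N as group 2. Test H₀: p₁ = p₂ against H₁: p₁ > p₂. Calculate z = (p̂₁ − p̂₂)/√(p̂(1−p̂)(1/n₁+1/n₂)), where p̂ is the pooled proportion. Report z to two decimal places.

z = -0.55

p̂₁ = 365/1515 = 0.24092, p̂₂ = 236/941 = 0.25080.
Pooled p̂ = (365+236)/(1515+941) = 601/2456 = 0.24471.
SE = √(p̂(1−p̂)(1/n₁+1/n₂)) = √(0.24471·0.75529·0.00172277) = √(0.000318411) = 0.01784.
z = (0.24092 − 0.25080)/0.01784 = -0.00988/0.01784 = -0.55.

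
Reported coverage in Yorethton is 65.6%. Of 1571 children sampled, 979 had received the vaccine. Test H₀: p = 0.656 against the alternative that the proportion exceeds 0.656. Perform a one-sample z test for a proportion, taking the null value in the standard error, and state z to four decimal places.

p̂ = 979/1571 = 0.6231700.
Under H₀, SE = √(0.656·0.344/1571) = √(0.000143644) = 0.0119851.
z = (0.6231700 − 0.656)/0.0119851 = -0.0328300/0.0119851 = -2.7392.

z = -2.7392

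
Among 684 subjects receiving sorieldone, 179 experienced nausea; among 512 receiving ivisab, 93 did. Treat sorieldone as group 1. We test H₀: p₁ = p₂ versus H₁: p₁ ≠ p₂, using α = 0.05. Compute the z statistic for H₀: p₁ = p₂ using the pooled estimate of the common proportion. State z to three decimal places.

p̂₁ = 179/684 ≈ 0.26170, p̂₂ = 93/512 ≈ 0.18164.
Pooled p̂ = (179+93)/(684+512) = 272/1196 = 0.22742.
SE = √(0.175703 × 0.00341511) = 0.02450.
z = (0.26170 − 0.18164)/0.02450 = 0.08006/0.02450 = 3.268.
p-value = 2·P(Z > 3.268) ≈ 0.0011. With α = 0.05, reject H₀.

z = 3.268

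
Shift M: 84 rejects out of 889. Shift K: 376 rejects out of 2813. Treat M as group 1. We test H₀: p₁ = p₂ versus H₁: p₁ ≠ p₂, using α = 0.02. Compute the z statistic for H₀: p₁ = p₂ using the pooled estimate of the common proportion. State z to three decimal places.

p̂₁ = 84/889 ≈ 0.09449, p̂₂ = 376/2813 ≈ 0.13367.
Pooled p̂ = (84+376)/(889+2813) = 460/3702 = 0.12426.
SE = √(0.108817 × 0.00148035) = 0.01269.
z = (0.09449 − 0.13367)/0.01269 = -0.03918/0.01269 = -3.087.
Two-sided p-value ≈ 2·Φ(−3.087) = 0.0020; since p < α = 0.02, reject H₀.

z = -3.087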